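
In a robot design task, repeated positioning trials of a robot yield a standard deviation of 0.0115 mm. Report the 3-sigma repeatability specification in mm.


repeatability = 3*sigma = 3*0.0115 = 0.0345

0.0345 mm


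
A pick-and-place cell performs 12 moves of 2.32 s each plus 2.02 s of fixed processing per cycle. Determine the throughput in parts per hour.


T_cycle = 12*2.32 + 2.02 = 29.8600 s
rate = 3600/T = 120.5626

120.5626 parts/hour


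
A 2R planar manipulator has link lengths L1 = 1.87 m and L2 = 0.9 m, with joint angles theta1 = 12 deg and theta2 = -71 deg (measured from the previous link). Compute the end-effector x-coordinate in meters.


x = L1*cos(th1) + L2*cos(th1+th2) = 1.87*cos(12 deg) + 0.9*cos(-59 deg) = 2.2927

2.2927 m


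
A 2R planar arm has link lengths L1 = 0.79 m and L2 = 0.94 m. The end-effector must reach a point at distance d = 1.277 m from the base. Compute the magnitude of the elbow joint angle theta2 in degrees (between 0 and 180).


cos(th2) = (d^2 - L1^2 - L2^2)/(2*L1*L2) = (1.277^2 - 0.79^2 - 0.94^2)/(2*0.79*0.94) = 0.08283665
th2 = acos(0.08283665) = 85.2484 deg

85.2484 degrees


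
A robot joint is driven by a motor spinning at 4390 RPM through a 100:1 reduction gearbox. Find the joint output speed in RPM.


omega_joint = omega_motor / N = 4390 / 100 = 43.9000

43.9000 RPM


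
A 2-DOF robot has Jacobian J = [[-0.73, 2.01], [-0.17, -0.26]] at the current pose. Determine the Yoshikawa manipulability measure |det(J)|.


det(J) = -0.73*-0.26 - (2.01)*(-0.17) = 0.5315
|det(J)| = 0.5315

0.5315


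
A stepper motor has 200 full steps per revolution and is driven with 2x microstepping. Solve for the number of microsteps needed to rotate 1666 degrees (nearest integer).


step_size = 360/(200*2) = 360/400 = 0.900000 deg
n = 1666/(360/400) = 1666*400/360 = 1851.1111 -> 1851

1851 steps


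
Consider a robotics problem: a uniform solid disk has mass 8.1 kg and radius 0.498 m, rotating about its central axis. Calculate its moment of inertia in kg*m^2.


I = (1/2)*m*R^2 = 0.5*8.1*0.498^2 = 1.0044

1.0044 kg*m^2


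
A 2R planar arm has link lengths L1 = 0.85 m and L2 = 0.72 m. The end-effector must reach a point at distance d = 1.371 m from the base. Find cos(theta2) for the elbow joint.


cos(th2) = (d^2 - L1^2 - L2^2)/(2*L1*L2) = (1.371^2 - 0.85^2 - 0.72^2)/(2*0.85*0.72) = 0.5218

0.5218


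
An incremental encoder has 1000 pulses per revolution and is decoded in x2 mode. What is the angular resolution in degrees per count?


resolution = 360 / (PPR * 2) = 360 / 2000 = 0.1800

0.1800 degrees


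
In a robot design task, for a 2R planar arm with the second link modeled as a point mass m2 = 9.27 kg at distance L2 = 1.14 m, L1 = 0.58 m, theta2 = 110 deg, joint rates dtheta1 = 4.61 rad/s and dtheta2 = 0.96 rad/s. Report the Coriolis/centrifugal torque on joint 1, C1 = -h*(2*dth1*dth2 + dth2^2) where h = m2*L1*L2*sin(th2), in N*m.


h = m2*L1*L2*sin(th2) = 9.27*0.58*1.14*sin(110 deg) = 5.759681
C1 = -h*(2*4.61*0.96 + 0.96^2) = -5.759681*9.7728 = -56.2882

-56.2882 N*m


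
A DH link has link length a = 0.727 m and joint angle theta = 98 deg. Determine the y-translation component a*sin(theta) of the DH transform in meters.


a*sin(theta) = 0.727*sin(98 deg) = 0.7199

0.7199 m


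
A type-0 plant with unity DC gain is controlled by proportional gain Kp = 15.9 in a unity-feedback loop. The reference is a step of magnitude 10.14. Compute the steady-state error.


e_ss = R/(1 + Kp) = 10.14/(1 + 15.9) = 10.14/16.9000 = 0.6000

0.6000


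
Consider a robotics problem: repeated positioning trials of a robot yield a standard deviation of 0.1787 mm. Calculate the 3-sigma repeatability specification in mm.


repeatability = 3*sigma = 3*0.1787 = 0.5361

0.5361 mm


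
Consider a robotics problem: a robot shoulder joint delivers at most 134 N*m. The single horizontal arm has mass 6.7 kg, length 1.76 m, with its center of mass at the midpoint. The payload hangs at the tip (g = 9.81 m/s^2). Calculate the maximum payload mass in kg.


tau_arm = m_arm*g*(L/2) = 6.7*9.81*1.76/2 = 57.8398 N*m
tau_payload = tau_max - tau_arm = 134 - 57.8398 = 76.1602
m_payload = tau_payload / (g*L) = 76.1602 / (9.81*1.76) = 4.4111

4.4111 kg


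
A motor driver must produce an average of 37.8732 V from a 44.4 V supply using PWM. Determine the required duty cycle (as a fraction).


D = V_avg/V_supply = 37.8732/44.4 = 0.8530

0.8530


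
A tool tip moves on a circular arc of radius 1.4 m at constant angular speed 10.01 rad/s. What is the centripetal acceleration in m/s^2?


a_c = omega^2 * r = 10.01^2 * 1.4 = 140.2801

140.2801 m/s^2


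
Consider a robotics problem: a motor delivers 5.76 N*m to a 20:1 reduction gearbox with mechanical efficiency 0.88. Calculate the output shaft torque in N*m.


tau_out = tau_in * N * eta = 5.76 * 20 * 0.88 = 101.3760

101.3760 N*m


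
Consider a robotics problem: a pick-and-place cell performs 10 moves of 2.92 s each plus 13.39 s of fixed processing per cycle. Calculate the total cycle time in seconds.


T = 10*2.92 + 13.39 = 42.5900

42.5900 s


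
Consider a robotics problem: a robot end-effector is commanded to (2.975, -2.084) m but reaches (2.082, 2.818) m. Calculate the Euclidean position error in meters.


dx = 2.082 - (2.975) = -0.8930, dy = 2.818 - (-2.084) = 4.9020
err = sqrt(0.797449 + 24.029604) = 4.9827

4.9827 m


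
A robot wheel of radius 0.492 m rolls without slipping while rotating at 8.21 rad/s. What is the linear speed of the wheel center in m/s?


v = omega * r = 8.21 * 0.492 = 4.0393

4.0393 m/s


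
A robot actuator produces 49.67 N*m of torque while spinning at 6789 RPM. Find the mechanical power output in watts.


omega = 6789 * 2*pi/60 = 710.942418 rad/s
P = tau * omega = 49.67 * 710.942418 = 35312.5099

35312.5099 W


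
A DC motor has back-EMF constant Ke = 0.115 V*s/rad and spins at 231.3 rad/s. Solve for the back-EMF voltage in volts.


V_emf = Ke * omega = 0.115*231.3 = 26.5995

26.5995 V


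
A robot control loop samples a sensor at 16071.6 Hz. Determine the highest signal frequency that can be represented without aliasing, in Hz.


f_max = f_s/2 = 16071.6/2 = 8035.8000

8035.8000 Hz


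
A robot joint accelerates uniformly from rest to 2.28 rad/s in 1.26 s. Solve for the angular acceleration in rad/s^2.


alpha = delta_omega / t = 2.28 / 1.26 = 1.8095

1.8095 rad/s^2


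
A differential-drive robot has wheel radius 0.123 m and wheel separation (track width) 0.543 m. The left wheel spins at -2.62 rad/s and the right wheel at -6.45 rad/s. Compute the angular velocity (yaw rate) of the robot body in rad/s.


omega = r*(wR - wL)/L = 0.123*(-6.45 - (-2.62))/0.543 = -0.8676

-0.8676 rad/s


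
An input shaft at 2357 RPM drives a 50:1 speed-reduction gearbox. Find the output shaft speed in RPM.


omega_out = omega_in / N = 2357 / 50 = 47.1400

47.1400 RPM


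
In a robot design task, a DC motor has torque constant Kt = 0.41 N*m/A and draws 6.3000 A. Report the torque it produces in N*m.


tau = Kt * I = 0.41*6.3000 = 2.5830

2.5830 N*m


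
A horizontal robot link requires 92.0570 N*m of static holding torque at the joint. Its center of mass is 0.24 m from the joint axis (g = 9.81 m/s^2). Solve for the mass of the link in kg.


m = tau / (g*L) = 92.0570 / (9.81 * 0.24) = 39.1000

39.1000 kg


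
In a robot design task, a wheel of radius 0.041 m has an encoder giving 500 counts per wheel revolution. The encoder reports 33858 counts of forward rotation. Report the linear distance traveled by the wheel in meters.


revs = 33858/500 = 67.716000
d = revs * 2*pi*r = 67.716000 * 2*pi*0.041 = 17.4444

17.4444 m


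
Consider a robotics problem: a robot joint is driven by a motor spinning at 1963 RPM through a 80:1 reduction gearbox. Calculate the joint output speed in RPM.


omega_joint = omega_motor / N = 1963 / 80 = 24.5375

24.5375 RPM


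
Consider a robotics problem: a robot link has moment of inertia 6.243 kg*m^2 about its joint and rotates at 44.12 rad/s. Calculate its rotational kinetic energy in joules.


KE = (1/2)*I*omega^2 = 0.5*6.243*44.12^2 = 6076.2320

6076.2320 J


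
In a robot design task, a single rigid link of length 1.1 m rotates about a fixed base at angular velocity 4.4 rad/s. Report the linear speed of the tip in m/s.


v = L*omega = 1.1 * 4.4 = 4.8400

4.8400 m/s


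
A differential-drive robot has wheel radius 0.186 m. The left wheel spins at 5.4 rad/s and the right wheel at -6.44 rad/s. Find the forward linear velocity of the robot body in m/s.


v = r*(wR + wL)/2 = 0.186*(-6.44 + 5.4)/2 = -0.0967

-0.0967 m/s


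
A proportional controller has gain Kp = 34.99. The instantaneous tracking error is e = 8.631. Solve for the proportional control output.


u_P = Kp * e = 34.99 * 8.631 = 301.9987

301.9987


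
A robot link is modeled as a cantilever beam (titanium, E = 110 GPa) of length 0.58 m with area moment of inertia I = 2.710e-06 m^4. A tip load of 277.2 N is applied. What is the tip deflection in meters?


delta = F*L^3/(3*E*I) = 277.2*0.58^3/(3*1.100e+11*2.710e-06)
      = 54.0850464/894300 = 6.0478e-05

6.0478e-05 m


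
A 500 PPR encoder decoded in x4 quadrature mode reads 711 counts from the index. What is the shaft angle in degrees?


angle = counts * 360 / (PPR*4) = 711 * 360 / 2000 = 127.9800

127.9800 degrees


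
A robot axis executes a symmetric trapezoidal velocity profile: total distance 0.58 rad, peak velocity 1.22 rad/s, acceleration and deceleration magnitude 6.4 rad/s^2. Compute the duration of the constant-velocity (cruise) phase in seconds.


t_acc = v/a = 0.190625 s, d_acc = v^2/(2a) = 0.116281 rad each
d_cruise = 0.58 - 2*0.116281 = 0.347438 rad
t_cruise = d_cruise/v = 0.347438/1.22 = 0.2848

0.2848 s


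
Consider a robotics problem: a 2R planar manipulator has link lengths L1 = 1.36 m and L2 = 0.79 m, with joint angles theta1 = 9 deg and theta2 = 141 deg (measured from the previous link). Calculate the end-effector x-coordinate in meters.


x = L1*cos(th1) + L2*cos(th1+th2) = 1.36*cos(9 deg) + 0.79*cos(150 deg) = 0.6591

0.6591 m


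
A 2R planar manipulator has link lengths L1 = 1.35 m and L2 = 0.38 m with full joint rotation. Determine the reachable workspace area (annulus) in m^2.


r_max = L1 + L2 = 1.7300, r_min = |L1 - L2| = 0.9700
A = pi*(r_max^2 - r_min^2) = pi*(2.9929 - 0.9409) = 6.4465

6.4465 m^2


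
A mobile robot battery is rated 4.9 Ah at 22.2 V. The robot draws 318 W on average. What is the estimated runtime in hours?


E = 4.9*22.2 = 108.7800 Wh
t = E/P = 108.7800/318 = 0.3421

0.3421 hours


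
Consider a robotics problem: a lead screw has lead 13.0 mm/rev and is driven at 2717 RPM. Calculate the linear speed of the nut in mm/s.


v = lead * (RPM/60) = 13.0*2717/60 = 588.6833

588.6833 mm/s


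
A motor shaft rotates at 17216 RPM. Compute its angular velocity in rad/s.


omega = 17216 * 2*pi/60 = 1802.8553

1802.8553 rad/s


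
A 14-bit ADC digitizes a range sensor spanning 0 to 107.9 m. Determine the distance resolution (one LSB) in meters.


res = range / 2^n = 107.9/2^14 = 107.9/16384 = 0.0066

0.0066 m


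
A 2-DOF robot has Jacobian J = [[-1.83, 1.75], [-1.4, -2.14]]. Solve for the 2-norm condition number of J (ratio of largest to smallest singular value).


JJ^T eigenvalues: trace(JJ^T) = 12.9510, det(JJ^T) = det(J)^2 = 40.52850244
s_max^2 = (12.9510 + sqrt(5.61439124))/2 = 7.66023533
s_min^2 = (12.9510 - sqrt(5.61439124))/2 = 5.29076467
kappa = s_max/s_min = sqrt(7.66023533/5.29076467) = 1.2033

1.2033


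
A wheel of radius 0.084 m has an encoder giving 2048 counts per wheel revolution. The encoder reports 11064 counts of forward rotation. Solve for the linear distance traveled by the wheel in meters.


revs = 11064/2048 = 5.402344
d = revs * 2*pi*r = 5.402344 * 2*pi*0.084 = 2.8513

2.8513 m


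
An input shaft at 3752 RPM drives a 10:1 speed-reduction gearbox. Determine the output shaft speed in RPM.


omega_out = omega_in / N = 3752 / 10 = 375.2000

375.2000 RPM


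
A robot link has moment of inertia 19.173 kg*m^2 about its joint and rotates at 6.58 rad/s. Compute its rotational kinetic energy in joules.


KE = (1/2)*I*omega^2 = 0.5*19.173*6.58^2 = 415.0609

415.0609 J


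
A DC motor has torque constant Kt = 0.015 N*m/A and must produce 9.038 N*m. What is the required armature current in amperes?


I = tau / Kt = 9.038/0.015 = 602.5333

602.5333 A


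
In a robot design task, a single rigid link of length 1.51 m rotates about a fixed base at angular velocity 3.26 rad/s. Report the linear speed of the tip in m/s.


v = L*omega = 1.51 * 3.26 = 4.9226

4.9226 m/s


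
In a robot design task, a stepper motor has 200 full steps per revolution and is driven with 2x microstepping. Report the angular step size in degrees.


step = 360/(200*2) = 360/400 = 0.9000

0.9000 degrees


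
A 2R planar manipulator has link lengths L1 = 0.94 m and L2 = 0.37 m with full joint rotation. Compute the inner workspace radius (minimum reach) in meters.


r_min = |L1 - L2| = |0.94 - 0.37| = 0.5700

0.5700 m


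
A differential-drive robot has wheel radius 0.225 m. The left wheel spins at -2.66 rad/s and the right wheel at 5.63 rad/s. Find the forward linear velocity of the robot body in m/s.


v = r*(wR + wL)/2 = 0.225*(5.63 + -2.66)/2 = 0.3341

0.3341 m/s


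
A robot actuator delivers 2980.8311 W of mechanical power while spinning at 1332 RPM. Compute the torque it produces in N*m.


omega = 1332 * 2*pi/60 = 139.486714 rad/s
tau = P / omega = 2980.8311 / 139.486714 = 21.3700

21.3700 N*m


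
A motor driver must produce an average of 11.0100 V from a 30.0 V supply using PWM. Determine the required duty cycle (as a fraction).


D = V_avg/V_supply = 11.0100/30.0 = 0.3670

0.3670


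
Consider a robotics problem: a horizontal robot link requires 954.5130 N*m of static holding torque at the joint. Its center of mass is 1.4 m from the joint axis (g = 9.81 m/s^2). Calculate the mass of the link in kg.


m = tau / (g*L) = 954.5130 / (9.81 * 1.4) = 69.5000

69.5000 kg


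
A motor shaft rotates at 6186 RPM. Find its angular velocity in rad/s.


omega = 6186 * 2*pi/60 = 647.7964

647.7964 rad/s


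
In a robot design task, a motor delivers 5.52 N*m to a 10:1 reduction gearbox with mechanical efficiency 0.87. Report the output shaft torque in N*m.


tau_out = tau_in * N * eta = 5.52 * 10 * 0.87 = 48.0240

48.0240 N*m


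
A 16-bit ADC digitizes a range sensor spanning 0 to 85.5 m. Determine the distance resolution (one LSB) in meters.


res = range / 2^n = 85.5/2^16 = 85.5/65536 = 0.0013

0.0013 m


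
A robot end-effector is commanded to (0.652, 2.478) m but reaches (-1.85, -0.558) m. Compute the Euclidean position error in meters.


dx = -1.85 - (0.652) = -2.5020, dy = -0.558 - (2.478) = -3.0360
err = sqrt(6.260004 + 9.217296) = 3.9341

3.9341 m


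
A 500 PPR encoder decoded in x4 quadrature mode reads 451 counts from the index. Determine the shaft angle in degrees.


angle = counts * 360 / (PPR*4) = 451 * 360 / 2000 = 81.1800

81.1800 degrees


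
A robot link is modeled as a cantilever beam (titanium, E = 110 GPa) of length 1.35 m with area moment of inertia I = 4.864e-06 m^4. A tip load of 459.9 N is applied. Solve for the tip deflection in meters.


delta = F*L^3/(3*E*I) = 459.9*1.35^3/(3*1.100e+11*4.864e-06)
      = 1131.5264625/1605120 = 7.0495e-04

7.0495e-04 m


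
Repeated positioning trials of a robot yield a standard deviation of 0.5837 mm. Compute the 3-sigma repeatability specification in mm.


repeatability = 3*sigma = 3*0.5837 = 1.7511

1.7511 mm


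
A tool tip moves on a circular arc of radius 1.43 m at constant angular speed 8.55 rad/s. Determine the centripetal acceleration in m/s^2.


a_c = omega^2 * r = 8.55^2 * 1.43 = 104.5366

104.5366 m/s^2


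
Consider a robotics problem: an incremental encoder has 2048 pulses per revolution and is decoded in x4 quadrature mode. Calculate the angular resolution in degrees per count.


resolution = 360 / (PPR * 4) = 360 / 8192 = 0.0439

0.0439 degrees


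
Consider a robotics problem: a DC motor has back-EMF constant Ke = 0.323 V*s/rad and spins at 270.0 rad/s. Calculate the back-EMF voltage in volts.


V_emf = Ke * omega = 0.323*270.0 = 87.2100

87.2100 V


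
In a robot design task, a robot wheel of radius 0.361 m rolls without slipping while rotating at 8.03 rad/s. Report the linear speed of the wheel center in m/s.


v = omega * r = 8.03 * 0.361 = 2.8988

2.8988 m/s


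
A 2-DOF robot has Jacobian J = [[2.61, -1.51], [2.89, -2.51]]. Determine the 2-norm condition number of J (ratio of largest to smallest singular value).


JJ^T eigenvalues: trace(JJ^T) = 23.7444, det(JJ^T) = det(J)^2 = 4.78384384
s_max^2 = (23.7444 + sqrt(544.66115600))/2 = 23.54118835
s_min^2 = (23.7444 - sqrt(544.66115600))/2 = 0.20321165
kappa = s_max/s_min = sqrt(23.54118835/0.20321165) = 10.7632

10.7632


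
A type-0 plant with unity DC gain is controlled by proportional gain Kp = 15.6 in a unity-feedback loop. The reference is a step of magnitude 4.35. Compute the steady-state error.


e_ss = R/(1 + Kp) = 4.35/(1 + 15.6) = 4.35/16.6000 = 0.2620

0.2620


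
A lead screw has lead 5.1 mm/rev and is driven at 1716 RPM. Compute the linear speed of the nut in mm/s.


v = lead * (RPM/60) = 5.1*1716/60 = 145.8600

145.8600 mm/s


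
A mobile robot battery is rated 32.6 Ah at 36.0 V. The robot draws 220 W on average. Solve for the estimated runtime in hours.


E = 32.6*36.0 = 1173.6000 Wh
t = E/P = 1173.6000/220 = 5.3345

5.3345 hours


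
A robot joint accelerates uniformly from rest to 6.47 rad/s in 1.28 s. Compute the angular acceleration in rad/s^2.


alpha = delta_omega / t = 6.47 / 1.28 = 5.0547

5.0547 rad/s^2


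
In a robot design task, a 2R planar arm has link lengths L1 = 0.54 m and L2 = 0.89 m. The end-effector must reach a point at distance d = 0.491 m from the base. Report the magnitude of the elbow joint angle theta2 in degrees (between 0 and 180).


cos(th2) = (d^2 - L1^2 - L2^2)/(2*L1*L2) = (0.491^2 - 0.54^2 - 0.89^2)/(2*0.54*0.89) = -0.87663233
th2 = acos(-0.87663233) = 151.2388 deg

151.2388 degrees


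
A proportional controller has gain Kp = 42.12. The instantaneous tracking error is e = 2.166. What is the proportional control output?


u_P = Kp * e = 42.12 * 2.166 = 91.2319

91.2319


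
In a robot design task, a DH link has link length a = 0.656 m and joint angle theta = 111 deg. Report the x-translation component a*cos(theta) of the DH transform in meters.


a*cos(theta) = 0.656*cos(111 deg) = -0.2351

-0.2351 m


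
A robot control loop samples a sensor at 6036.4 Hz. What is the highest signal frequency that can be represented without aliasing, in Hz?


f_max = f_s/2 = 6036.4/2 = 3018.2000

3018.2000 Hz


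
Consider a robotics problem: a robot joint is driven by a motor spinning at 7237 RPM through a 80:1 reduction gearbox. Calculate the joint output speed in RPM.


omega_joint = omega_motor / N = 7237 / 80 = 90.4625

90.4625 RPM


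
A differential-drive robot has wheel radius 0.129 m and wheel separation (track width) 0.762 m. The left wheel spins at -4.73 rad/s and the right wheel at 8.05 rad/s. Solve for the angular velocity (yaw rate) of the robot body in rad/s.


omega = r*(wR - wL)/L = 0.129*(8.05 - (-4.73))/0.762 = 2.1635

2.1635 rad/s


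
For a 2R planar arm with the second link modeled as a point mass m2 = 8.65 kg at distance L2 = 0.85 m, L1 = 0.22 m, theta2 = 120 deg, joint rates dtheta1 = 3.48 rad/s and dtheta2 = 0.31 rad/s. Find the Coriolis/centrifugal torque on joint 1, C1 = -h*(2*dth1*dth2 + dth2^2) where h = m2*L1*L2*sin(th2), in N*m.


h = m2*L1*L2*sin(th2) = 8.65*0.22*0.85*sin(120 deg) = 1.400839
C1 = -h*(2*3.48*0.31 + 0.31^2) = -1.400839*2.2537 = -3.1571

-3.1571 N*m


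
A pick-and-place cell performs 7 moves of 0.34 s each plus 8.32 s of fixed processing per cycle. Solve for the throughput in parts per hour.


T_cycle = 7*0.34 + 8.32 = 10.7000 s
rate = 3600/T = 336.4486

336.4486 parts/hour


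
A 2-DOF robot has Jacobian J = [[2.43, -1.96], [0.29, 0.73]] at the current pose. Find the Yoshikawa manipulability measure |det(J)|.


det(J) = 2.43*0.73 - (-1.96)*(0.29) = 2.3423
|det(J)| = 2.3423

2.3423


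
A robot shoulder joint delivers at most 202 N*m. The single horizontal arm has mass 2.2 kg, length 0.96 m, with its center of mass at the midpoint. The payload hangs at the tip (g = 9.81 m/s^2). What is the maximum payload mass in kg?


tau_arm = m_arm*g*(L/2) = 2.2*9.81*0.96/2 = 10.3594 N*m
tau_payload = tau_max - tau_arm = 202 - 10.3594 = 191.6406
m_payload = tau_payload / (g*L) = 191.6406 / (9.81*0.96) = 20.3492

20.3492 kg


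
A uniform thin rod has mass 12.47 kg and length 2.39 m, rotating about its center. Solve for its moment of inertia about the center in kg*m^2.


I = (1/12)*m*L^2 = (1/12)*12.47*2.39^2 = 5.9358

5.9358 kg*m^2


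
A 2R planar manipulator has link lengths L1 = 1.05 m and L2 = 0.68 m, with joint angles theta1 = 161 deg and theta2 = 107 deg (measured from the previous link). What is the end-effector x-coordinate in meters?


x = L1*cos(th1) + L2*cos(th1+th2) = 1.05*cos(161 deg) + 0.68*cos(268 deg) = -1.0165

-1.0165 m


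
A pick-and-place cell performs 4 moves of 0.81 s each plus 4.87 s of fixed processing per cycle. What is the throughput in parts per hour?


T_cycle = 4*0.81 + 4.87 = 8.1100 s
rate = 3600/T = 443.8964

443.8964 parts/hour


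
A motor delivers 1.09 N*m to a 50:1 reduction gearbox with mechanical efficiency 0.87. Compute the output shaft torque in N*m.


tau_out = tau_in * N * eta = 1.09 * 50 * 0.87 = 47.4150

47.4150 N*m


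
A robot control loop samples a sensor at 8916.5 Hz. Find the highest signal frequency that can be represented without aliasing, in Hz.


f_max = f_s/2 = 8916.5/2 = 4458.2500

4458.2500 Hz


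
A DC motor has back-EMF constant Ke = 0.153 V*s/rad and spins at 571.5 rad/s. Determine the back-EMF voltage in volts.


V_emf = Ke * omega = 0.153*571.5 = 87.4395

87.4395 V


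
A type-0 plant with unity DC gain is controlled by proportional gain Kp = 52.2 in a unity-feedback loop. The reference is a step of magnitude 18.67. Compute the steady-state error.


e_ss = R/(1 + Kp) = 18.67/(1 + 52.2) = 18.67/53.2000 = 0.3509

0.3509


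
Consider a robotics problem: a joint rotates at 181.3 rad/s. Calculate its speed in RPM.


RPM = 181.3 * 60/(2*pi) = 1731.2875

1731.2875 RPM


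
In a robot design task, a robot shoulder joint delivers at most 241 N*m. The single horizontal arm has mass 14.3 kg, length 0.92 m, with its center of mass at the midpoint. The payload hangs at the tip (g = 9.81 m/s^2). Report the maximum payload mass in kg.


tau_arm = m_arm*g*(L/2) = 14.3*9.81*0.92/2 = 64.5302 N*m
tau_payload = tau_max - tau_arm = 241 - 64.5302 = 176.4698
m_payload = tau_payload / (g*L) = 176.4698 / (9.81*0.92) = 19.5530

19.5530 kg


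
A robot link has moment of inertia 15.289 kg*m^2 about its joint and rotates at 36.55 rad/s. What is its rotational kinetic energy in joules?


KE = (1/2)*I*omega^2 = 0.5*15.289*36.55^2 = 10212.3067

10212.3067 J


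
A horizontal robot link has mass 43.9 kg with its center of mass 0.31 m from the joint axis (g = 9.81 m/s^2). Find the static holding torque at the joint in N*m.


tau = m*g*L = 43.9 * 9.81 * 0.31 = 133.5043

133.5043 N*m


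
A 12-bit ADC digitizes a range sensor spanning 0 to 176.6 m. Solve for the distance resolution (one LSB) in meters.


res = range / 2^n = 176.6/2^12 = 176.6/4096 = 0.0431

0.0431 m


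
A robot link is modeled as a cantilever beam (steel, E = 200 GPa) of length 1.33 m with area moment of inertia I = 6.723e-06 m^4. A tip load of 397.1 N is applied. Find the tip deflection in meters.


delta = F*L^3/(3*E*I) = 397.1*1.33^3/(3*2.000e+11*6.723e-06)
      = 934.2321527/4033800 = 2.3160e-04

2.3160e-04 m


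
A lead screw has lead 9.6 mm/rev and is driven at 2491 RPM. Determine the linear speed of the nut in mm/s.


v = lead * (RPM/60) = 9.6*2491/60 = 398.5600

398.5600 mm/s


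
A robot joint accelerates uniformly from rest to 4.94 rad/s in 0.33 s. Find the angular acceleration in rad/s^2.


alpha = delta_omega / t = 4.94 / 0.33 = 14.9697

14.9697 rad/s^2


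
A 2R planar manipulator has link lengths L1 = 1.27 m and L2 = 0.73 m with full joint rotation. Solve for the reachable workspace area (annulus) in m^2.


r_max = L1 + L2 = 2.0000, r_min = |L1 - L2| = 0.5400
A = pi*(r_max^2 - r_min^2) = pi*(4.0000 - 0.2916) = 11.6503

11.6503 m^2


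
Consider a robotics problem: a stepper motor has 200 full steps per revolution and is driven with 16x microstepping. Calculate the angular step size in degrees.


step = 360/(200*16) = 360/3200 = 0.1125

0.1125 degrees


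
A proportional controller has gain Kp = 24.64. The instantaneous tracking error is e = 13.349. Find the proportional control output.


u_P = Kp * e = 24.64 * 13.349 = 328.9194

328.9194


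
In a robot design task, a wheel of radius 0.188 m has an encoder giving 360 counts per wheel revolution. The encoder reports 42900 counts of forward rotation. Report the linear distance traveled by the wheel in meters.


revs = 42900/360 = 119.166667
d = revs * 2*pi*r = 119.166667 * 2*pi*0.188 = 140.7643

140.7643 m


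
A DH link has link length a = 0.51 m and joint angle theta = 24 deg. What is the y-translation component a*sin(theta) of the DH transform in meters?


a*sin(theta) = 0.51*sin(24 deg) = 0.2074

0.2074 m


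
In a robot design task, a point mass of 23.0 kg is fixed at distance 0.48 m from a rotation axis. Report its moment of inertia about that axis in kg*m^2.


I = m*r^2 = 23.0*0.48^2 = 5.2992

5.2992 kg*m^2


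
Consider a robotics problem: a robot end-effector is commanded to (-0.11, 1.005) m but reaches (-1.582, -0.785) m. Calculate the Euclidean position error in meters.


dx = -1.582 - (-0.11) = -1.4720, dy = -0.785 - (1.005) = -1.7900
err = sqrt(2.166784 + 3.204100) = 2.3175

2.3175 m


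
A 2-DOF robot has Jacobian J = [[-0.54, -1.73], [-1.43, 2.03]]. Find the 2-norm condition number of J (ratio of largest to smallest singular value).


JJ^T eigenvalues: trace(JJ^T) = 9.4503, det(JJ^T) = det(J)^2 = 12.74561401
s_max^2 = (9.4503 + sqrt(38.32571405))/2 = 7.82053827
s_min^2 = (9.4503 - sqrt(38.32571405))/2 = 1.62976173
kappa = s_max/s_min = sqrt(7.82053827/1.62976173) = 2.1906

2.1906


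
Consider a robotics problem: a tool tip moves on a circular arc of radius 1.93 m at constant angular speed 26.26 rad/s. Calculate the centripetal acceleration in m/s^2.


a_c = omega^2 * r = 26.26^2 * 1.93 = 1330.9041

1330.9041 m/s^2


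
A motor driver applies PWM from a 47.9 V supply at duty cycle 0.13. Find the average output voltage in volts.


V_avg = V_supply * D = 47.9*0.13 = 6.2270

6.2270 V


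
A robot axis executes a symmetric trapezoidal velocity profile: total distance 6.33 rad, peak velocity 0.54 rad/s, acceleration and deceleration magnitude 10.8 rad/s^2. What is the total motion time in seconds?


t_acc = v/a = 0.54/10.8 = 0.050000 s
d_acc = v^2/(2a) = 0.013500 rad (each ramp)
d_cruise = 6.33 - 2*0.013500 = 6.303000 rad
t_cruise = 6.303000/0.54 = 11.672222 s
t_total = 2*0.050000 + 11.672222 = 11.7722

11.7722 s


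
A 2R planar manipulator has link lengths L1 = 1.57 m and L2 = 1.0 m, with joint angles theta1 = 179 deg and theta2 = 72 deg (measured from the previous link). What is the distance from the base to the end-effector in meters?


x = L1*cos(th1) + L2*cos(th1+th2) = -1.895329
y = L1*sin(th1) + L2*sin(th1+th2) = -0.918118
d = sqrt(x^2 + y^2) = sqrt(3.592272 + 0.842941) = 2.1060

2.1060 m


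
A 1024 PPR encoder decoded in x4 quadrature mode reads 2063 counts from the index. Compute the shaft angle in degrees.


angle = counts * 360 / (PPR*4) = 2063 * 360 / 4096 = 181.3184

181.3184 degrees


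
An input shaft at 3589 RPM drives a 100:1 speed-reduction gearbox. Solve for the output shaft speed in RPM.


omega_out = omega_in / N = 3589 / 100 = 35.8900

35.8900 RPM


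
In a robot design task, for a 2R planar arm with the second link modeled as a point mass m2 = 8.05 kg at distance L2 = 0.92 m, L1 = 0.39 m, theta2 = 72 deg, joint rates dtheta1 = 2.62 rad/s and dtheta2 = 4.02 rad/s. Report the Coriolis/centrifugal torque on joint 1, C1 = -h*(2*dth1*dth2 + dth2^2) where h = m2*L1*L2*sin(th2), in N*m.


h = m2*L1*L2*sin(th2) = 8.05*0.39*0.92*sin(72 deg) = 2.746975
C1 = -h*(2*2.62*4.02 + 4.02^2) = -2.746975*37.2252 = -102.2567

-102.2567 N*m


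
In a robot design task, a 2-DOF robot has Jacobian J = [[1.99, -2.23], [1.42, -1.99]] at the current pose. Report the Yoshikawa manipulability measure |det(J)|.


det(J) = 1.99*-1.99 - (-2.23)*(1.42) = -0.7935
|det(J)| = 0.7935

0.7935


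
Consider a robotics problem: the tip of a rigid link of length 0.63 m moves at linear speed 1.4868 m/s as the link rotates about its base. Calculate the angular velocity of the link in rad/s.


omega = v / L = 1.4868 / 0.63 = 2.3600

2.3600 rad/s


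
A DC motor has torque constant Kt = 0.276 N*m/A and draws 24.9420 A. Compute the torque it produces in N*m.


tau = Kt * I = 0.276*24.9420 = 6.8840

6.8840 N*m


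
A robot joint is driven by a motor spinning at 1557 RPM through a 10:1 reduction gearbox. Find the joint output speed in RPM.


omega_joint = omega_motor / N = 1557 / 10 = 155.7000

155.7000 RPM


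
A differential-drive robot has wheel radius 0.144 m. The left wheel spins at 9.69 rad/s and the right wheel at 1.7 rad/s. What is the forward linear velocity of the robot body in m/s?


v = r*(wR + wL)/2 = 0.144*(1.7 + 9.69)/2 = 0.8201

0.8201 m/s


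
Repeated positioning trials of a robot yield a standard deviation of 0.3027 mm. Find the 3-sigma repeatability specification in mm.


repeatability = 3*sigma = 3*0.3027 = 0.9081

0.9081 mm


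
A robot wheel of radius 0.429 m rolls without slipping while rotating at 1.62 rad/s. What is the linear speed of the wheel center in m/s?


v = omega * r = 1.62 * 0.429 = 0.6950

0.6950 m/s


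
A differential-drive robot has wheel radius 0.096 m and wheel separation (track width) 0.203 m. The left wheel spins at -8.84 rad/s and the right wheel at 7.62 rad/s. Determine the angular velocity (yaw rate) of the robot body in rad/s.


omega = r*(wR - wL)/L = 0.096*(7.62 - (-8.84))/0.203 = 7.7840

7.7840 rad/s


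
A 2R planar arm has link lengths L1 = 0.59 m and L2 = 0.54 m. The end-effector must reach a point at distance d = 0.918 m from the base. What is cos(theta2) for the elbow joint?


cos(th2) = (d^2 - L1^2 - L2^2)/(2*L1*L2) = (0.918^2 - 0.59^2 - 0.54^2)/(2*0.59*0.54) = 0.3186

0.3186


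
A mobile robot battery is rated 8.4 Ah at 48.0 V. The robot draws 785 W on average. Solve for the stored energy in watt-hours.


E = capacity * V = 8.4*48.0 = 403.2000

403.2000 Wh


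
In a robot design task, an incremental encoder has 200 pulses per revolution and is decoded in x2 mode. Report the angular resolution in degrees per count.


resolution = 360 / (PPR * 2) = 360 / 400 = 0.9000

0.9000 degrees


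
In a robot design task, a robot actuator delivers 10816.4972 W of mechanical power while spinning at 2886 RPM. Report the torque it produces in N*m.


omega = 2886 * 2*pi/60 = 302.221213 rad/s
tau = P / omega = 10816.4972 / 302.221213 = 35.7900

35.7900 N*m


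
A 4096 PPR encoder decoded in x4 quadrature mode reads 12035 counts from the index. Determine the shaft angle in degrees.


angle = counts * 360 / (PPR*4) = 12035 * 360 / 16384 = 264.4409

264.4409 degrees


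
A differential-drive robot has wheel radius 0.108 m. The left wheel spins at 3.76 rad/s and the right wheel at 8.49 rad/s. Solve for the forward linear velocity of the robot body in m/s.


v = r*(wR + wL)/2 = 0.108*(8.49 + 3.76)/2 = 0.6615

0.6615 m/s


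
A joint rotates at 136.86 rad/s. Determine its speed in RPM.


RPM = 136.86 * 60/(2*pi) = 1306.9167

1306.9167 RPM


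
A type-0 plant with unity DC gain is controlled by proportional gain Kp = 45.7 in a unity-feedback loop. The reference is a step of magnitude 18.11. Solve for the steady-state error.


e_ss = R/(1 + Kp) = 18.11/(1 + 45.7) = 18.11/46.7000 = 0.3878

0.3878


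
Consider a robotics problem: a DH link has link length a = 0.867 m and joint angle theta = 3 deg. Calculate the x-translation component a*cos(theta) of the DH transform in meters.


a*cos(theta) = 0.867*cos(3 deg) = 0.8658

0.8658 m


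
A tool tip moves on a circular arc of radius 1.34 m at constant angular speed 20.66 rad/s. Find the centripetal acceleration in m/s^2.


a_c = omega^2 * r = 20.66^2 * 1.34 = 571.9597

571.9597 m/s^2


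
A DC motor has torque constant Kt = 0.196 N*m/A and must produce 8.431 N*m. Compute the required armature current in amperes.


I = tau / Kt = 8.431/0.196 = 43.0153

43.0153 A


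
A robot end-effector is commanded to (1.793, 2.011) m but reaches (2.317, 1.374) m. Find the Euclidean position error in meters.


dx = 2.317 - (1.793) = 0.5240, dy = 1.374 - (2.011) = -0.6370
err = sqrt(0.274576 + 0.405769) = 0.8248

0.8248 m


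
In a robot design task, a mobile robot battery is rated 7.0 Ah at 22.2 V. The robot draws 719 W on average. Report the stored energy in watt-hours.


E = capacity * V = 7.0*22.2 = 155.4000

155.4000 Wh


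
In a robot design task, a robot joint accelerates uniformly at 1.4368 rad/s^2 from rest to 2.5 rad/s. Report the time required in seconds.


t = delta_omega / alpha = 2.5 / 1.4368 = 1.7400

1.7400 s


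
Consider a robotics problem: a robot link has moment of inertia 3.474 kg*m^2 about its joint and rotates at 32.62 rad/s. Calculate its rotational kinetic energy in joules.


KE = (1/2)*I*omega^2 = 0.5*3.474*32.62^2 = 1848.2799

1848.2799 J


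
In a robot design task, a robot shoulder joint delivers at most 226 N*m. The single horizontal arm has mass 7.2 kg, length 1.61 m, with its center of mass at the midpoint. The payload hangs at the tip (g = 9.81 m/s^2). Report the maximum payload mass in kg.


tau_arm = m_arm*g*(L/2) = 7.2*9.81*1.61/2 = 56.8588 N*m
tau_payload = tau_max - tau_arm = 226 - 56.8588 = 169.1412
m_payload = tau_payload / (g*L) = 169.1412 / (9.81*1.61) = 10.7091

10.7091 kg


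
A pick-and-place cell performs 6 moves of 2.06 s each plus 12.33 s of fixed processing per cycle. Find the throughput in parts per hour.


T_cycle = 6*2.06 + 12.33 = 24.6900 s
rate = 3600/T = 145.8080

145.8080 parts/hour


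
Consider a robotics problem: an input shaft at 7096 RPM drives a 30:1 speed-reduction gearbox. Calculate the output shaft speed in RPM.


omega_out = omega_in / N = 7096 / 30 = 236.5333

236.5333 RPM


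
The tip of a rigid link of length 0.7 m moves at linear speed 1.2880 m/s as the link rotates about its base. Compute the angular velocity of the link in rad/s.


omega = v / L = 1.2880 / 0.7 = 1.8400

1.8400 rad/s


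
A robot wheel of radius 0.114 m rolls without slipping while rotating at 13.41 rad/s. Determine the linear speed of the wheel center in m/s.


v = omega * r = 13.41 * 0.114 = 1.5287

1.5287 m/s


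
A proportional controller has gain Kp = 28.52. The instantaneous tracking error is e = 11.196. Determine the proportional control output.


u_P = Kp * e = 28.52 * 11.196 = 319.3099

319.3099


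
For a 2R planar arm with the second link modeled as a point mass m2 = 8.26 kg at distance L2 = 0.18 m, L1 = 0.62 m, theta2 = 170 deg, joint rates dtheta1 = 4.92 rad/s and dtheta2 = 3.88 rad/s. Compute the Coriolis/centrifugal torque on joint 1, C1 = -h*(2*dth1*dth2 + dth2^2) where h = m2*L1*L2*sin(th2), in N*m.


h = m2*L1*L2*sin(th2) = 8.26*0.62*0.18*sin(170 deg) = 0.160072
C1 = -h*(2*4.92*3.88 + 3.88^2) = -0.160072*53.2336 = -8.5212

-8.5212 N*m


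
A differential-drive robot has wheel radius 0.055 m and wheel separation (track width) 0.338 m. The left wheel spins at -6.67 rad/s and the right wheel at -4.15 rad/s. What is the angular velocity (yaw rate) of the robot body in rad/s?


omega = r*(wR - wL)/L = 0.055*(-4.15 - (-6.67))/0.338 = 0.4101

0.4101 rad/s


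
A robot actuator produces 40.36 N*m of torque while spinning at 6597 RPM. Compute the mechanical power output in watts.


omega = 6597 * 2*pi/60 = 690.836225 rad/s
P = tau * omega = 40.36 * 690.836225 = 27882.1500

27882.1500 W


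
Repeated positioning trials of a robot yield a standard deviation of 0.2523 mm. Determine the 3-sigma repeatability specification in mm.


repeatability = 3*sigma = 3*0.2523 = 0.7569

0.7569 mm


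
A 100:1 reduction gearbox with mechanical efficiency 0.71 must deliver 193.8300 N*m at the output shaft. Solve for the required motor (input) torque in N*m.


tau_in = tau_out / (N * eta) = 193.8300 / (100 * 0.71) = 2.7300

2.7300 N*m


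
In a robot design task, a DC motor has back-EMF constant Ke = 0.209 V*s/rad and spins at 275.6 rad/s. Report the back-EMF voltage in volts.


V_emf = Ke * omega = 0.209*275.6 = 57.6004

57.6004 V


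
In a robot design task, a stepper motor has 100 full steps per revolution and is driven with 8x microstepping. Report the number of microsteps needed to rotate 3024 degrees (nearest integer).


step_size = 360/(100*8) = 360/800 = 0.450000 deg
n = 3024/(360/800) = 3024*800/360 = 6720

6720 steps


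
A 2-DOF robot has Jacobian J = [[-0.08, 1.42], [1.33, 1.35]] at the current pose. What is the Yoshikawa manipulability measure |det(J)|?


det(J) = -0.08*1.35 - (1.42)*(1.33) = -1.9966
|det(J)| = 1.9966

1.9966


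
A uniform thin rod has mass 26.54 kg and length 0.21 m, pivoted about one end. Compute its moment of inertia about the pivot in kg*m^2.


I = (1/3)*m*L^2 = (1/3)*26.54*0.21^2 = 0.3901

0.3901 kg*m^2


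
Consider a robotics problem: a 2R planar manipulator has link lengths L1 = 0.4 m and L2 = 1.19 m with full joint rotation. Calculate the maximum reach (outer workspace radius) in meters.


r_max = L1 + L2 = 0.4 + 1.19 = 1.5900

1.5900 m


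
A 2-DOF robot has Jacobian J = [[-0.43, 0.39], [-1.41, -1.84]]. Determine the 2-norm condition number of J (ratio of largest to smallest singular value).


JJ^T eigenvalues: trace(JJ^T) = 5.7107, det(JJ^T) = det(J)^2 = 1.79854921
s_max^2 = (5.7107 + sqrt(25.41789765))/2 = 5.37615829
s_min^2 = (5.7107 - sqrt(25.41789765))/2 = 0.33454171
kappa = s_max/s_min = sqrt(5.37615829/0.33454171) = 4.0088

4.0088


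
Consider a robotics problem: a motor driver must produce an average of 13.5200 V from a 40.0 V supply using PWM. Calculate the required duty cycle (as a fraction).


D = V_avg/V_supply = 13.5200/40.0 = 0.3380

0.3380


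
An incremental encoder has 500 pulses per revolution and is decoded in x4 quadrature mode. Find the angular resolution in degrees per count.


resolution = 360 / (PPR * 4) = 360 / 2000 = 0.1800

0.1800 degrees


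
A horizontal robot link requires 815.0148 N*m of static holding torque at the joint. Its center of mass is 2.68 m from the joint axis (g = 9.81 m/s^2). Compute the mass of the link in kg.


m = tau / (g*L) = 815.0148 / (9.81 * 2.68) = 31.0000

31.0000 kg


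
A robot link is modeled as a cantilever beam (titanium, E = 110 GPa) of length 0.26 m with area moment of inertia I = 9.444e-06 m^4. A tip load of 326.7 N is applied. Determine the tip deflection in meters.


delta = F*L^3/(3*E*I) = 326.7*0.26^3/(3*1.100e+11*9.444e-06)
      = 5.7420792/3116520 = 1.8425e-06

1.8425e-06 m
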